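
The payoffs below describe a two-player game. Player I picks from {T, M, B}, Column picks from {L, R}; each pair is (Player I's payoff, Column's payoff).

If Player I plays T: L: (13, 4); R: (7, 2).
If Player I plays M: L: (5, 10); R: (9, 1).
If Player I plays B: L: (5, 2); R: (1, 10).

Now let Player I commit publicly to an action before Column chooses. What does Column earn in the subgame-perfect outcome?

Work backward from Column's decision.
- T → Column plays L (best of 4, 2); Player I gets 13.
- M → Column plays L (best of 10, 1); Player I gets 5.
- B → Column plays R (best of 2, 10); Player I gets 1.
Among 13, 5, 1, the best is 13 at T. Subgame-perfect outcome: (T, L) with payoffs (13, 4).

4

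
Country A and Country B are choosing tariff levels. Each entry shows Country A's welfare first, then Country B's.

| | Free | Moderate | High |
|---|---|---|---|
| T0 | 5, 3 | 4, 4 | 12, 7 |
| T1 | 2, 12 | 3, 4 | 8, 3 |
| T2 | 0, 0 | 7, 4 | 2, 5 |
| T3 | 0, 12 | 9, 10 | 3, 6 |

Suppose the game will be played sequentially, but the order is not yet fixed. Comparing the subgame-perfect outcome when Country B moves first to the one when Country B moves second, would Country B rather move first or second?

If Country A leads: Country B's best replies are T0→High, T1→Free, T2→High, T3→Free; Country A's induced payoffs 12, 2, 2, 0; outcome (T0, High), payoffs (12, 7).
If Country B leads: Country A's best replies are Free→T0, Moderate→T3, High→T0; Country B's induced payoffs 3, 10, 7; outcome (T3, Moderate), payoffs (9, 10).
Country B gets 10 moving first and 7 moving second, so Country B prefers to move first.

first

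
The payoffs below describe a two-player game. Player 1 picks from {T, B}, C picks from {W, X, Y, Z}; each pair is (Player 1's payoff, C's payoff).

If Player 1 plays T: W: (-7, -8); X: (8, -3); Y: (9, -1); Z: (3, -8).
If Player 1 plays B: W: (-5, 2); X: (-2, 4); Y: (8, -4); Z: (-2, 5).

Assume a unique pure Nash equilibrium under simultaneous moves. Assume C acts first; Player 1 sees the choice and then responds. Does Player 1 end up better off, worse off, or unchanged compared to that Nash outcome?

Player 1 best-responds to each possible C move:
- W: Player 1 compares -7, -5 and picks B; C would get 2.
- X: Player 1 compares 8, -2 and picks T; C would get -3.
- Y: Player 1 compares 9, 8 and picks T; C would get -1.
- Z: Player 1 compares 3, -2 and picks T; C would get -8.
Among 2, -3, -1, -8, the best is 2 at W. Subgame-perfect outcome: (B, W) with payoffs (-5, 2).
For the simultaneous game, intersect best replies.
Player 1's best replies: W→B; X→T; Y→T; Z→T.
C's best replies: T→Y; B→Z.
The unique mutual best reply is (T, Y), giving (9, -1).
Player 1 earns -5 sequentially versus 9 at the Nash outcome: worse off.

worse off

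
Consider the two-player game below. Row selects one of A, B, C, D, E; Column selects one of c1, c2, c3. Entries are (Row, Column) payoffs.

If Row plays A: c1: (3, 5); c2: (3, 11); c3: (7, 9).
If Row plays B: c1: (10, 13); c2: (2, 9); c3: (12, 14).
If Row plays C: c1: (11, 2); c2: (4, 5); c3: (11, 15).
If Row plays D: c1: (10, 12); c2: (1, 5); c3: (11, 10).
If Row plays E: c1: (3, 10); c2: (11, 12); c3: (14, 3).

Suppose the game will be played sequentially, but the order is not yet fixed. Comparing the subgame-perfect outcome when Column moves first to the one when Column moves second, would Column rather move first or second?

If Row leads: Column's best replies are A→c2, B→c3, C→c3, D→c1, E→c2; Row's induced payoffs 3, 12, 11, 10, 11; outcome (B, c3), payoffs (12, 14).
If Column leads: Row's best replies are c1→C, c2→E, c3→E; Column's induced payoffs 2, 12, 3; outcome (E, c2), payoffs (11, 12).
Column gets 12 moving first and 14 moving second, so Column prefers to move second.

second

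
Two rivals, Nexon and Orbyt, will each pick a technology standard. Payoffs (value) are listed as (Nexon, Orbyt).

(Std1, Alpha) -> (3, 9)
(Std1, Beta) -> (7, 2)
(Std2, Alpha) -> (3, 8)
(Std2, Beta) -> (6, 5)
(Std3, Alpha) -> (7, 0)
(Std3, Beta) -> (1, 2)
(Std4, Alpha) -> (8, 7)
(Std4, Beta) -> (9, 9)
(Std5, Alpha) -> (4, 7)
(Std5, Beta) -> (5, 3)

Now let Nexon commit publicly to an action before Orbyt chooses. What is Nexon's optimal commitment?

Std4

Orbyt best-responds to each possible Nexon move:
- Std1 → Orbyt plays Alpha (best of 9, 2); Nexon gets 3.
- Std2 → Orbyt plays Alpha (best of 8, 5); Nexon gets 3.
- Std3 → Orbyt plays Beta (best of 0, 2); Nexon gets 1.
- Std4 → Orbyt plays Beta (best of 7, 9); Nexon gets 9.
- Std5 → Orbyt plays Alpha (best of 7, 3); Nexon gets 4.
Among 3, 3, 1, 9, 4, the best is 9 at Std4. Subgame-perfect outcome: (Std4, Beta) with payoffs (9, 9).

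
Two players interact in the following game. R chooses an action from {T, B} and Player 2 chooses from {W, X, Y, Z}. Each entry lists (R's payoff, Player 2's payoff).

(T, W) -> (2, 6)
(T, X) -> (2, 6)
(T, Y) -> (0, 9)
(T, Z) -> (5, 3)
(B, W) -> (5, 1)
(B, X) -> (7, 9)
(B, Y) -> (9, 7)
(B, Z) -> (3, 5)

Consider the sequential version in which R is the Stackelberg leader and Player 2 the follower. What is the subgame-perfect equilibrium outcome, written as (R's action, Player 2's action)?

(B, X)

Solve by backward induction (R leads).
- T: Player 2 compares 6, 6, 9, 3 and picks Y; R would get 0.
- B: Player 2 compares 1, 9, 7, 5 and picks X; R would get 7.
R's induced payoffs are 0, 7, so R commits to B. Subgame-perfect outcome: (B, X) with payoffs (7, 9).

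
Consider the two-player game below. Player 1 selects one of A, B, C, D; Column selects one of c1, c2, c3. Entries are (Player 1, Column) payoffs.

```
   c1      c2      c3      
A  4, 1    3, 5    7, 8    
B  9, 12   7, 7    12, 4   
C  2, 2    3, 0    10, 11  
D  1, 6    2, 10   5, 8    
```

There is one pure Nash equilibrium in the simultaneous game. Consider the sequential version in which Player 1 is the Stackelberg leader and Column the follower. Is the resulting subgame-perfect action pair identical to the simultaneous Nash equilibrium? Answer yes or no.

Backward induction with Player 1 moving first.
- A: Column compares 1, 5, 8 and picks c3; Player 1 would get 7.
- B: Column compares 12, 7, 4 and picks c1; Player 1 would get 9.
- C: Column compares 2, 0, 11 and picks c3; Player 1 would get 10.
- D: Column compares 6, 10, 8 and picks c2; Player 1 would get 2.
Maximizing over 7, 9, 10, 2, Player 1 chooses C. Subgame-perfect outcome: (C, c3) with payoffs (10, 11).
Under simultaneous play:
Player 1's best replies: c1→B; c2→B; c3→B.
Column's best replies: A→c3; B→c1; C→c3; D→c2.
Only (B, c1) has each player best-responding; Nash payoffs (9, 12).
Sequential outcome (C, c3) differs from the Nash profile (B, c1).

no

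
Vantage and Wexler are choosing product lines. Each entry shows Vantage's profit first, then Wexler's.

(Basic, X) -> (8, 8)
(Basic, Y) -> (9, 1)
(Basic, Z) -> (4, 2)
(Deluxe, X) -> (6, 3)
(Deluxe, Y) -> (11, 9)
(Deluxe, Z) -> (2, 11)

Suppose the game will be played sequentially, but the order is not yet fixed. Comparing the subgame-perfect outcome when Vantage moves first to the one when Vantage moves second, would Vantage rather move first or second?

second

If Vantage leads: Wexler's best replies are Basic→X, Deluxe→Z; Vantage's induced payoffs 8, 2; outcome (Basic, X), payoffs (8, 8).
If Wexler leads: Vantage's best replies are X→Basic, Y→Deluxe, Z→Basic; Wexler's induced payoffs 8, 9, 2; outcome (Deluxe, Y), payoffs (11, 9).
Vantage gets 8 moving first and 11 moving second, so Vantage prefers to move second.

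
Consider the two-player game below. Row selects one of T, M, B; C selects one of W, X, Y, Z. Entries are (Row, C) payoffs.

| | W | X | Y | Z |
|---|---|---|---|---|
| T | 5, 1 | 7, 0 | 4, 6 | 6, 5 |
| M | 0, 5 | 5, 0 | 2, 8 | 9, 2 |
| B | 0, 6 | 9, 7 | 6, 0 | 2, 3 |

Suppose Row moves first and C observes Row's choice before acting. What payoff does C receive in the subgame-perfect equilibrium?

7

Backward induction with Row moving first.
- T: C compares 1, 0, 6, 5 and picks Y; Row would get 4.
- M: C compares 5, 0, 8, 2 and picks Y; Row would get 2.
- B: C compares 6, 7, 0, 3 and picks X; Row would get 9.
Maximizing over 4, 2, 9, Row chooses B. Subgame-perfect outcome: (B, X) with payoffs (9, 7).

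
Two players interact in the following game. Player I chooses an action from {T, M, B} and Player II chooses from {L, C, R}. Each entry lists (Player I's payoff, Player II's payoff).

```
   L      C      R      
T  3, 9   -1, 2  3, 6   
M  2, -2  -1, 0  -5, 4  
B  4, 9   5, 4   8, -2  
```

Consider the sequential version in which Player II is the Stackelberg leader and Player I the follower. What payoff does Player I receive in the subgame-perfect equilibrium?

4

Work backward from Player I's decision.
- L → Player I plays B (best of 3, 2, 4); Player II gets 9.
- C → Player I plays B (best of -1, -1, 5); Player II gets 4.
- R → Player I plays B (best of 3, -5, 8); Player II gets -2.
Among 9, 4, -2, the best is 9 at L. Subgame-perfect outcome: (B, L) with payoffs (4, 9).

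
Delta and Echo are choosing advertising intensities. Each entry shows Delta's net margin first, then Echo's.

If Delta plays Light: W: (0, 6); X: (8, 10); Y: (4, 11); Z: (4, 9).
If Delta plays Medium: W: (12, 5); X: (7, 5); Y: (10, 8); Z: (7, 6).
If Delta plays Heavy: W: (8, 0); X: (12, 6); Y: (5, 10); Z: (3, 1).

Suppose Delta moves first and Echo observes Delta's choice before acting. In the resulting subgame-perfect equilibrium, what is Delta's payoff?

Echo best-responds to each possible Delta move:
- Light: Echo compares 6, 10, 11, 9 and picks Y; Delta would get 4.
- Medium: Echo compares 5, 5, 8, 6 and picks Y; Delta would get 10.
- Heavy: Echo compares 0, 6, 10, 1 and picks Y; Delta would get 5.
Maximizing over 4, 10, 5, Delta chooses Medium. Subgame-perfect outcome: (Medium, Y) with payoffs (10, 8).

10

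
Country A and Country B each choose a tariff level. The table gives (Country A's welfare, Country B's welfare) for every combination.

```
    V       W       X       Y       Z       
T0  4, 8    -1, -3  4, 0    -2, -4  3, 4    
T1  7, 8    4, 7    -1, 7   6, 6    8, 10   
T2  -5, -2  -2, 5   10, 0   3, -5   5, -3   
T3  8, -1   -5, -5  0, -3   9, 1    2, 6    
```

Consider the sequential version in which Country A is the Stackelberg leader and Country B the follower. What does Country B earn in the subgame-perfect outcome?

10

Backward induction with Country A moving first.
- T0 → Country B plays V (best of 8, -3, 0, -4, 4); Country A gets 4.
- T1 → Country B plays Z (best of 8, 7, 7, 6, 10); Country A gets 8.
- T2 → Country B plays W (best of -2, 5, 0, -5, -3); Country A gets -2.
- T3 → Country B plays Z (best of -1, -5, -3, 1, 6); Country A gets 2.
Among 4, 8, -2, 2, the best is 8 at T1. Subgame-perfect outcome: (T1, Z) with payoffs (8, 10).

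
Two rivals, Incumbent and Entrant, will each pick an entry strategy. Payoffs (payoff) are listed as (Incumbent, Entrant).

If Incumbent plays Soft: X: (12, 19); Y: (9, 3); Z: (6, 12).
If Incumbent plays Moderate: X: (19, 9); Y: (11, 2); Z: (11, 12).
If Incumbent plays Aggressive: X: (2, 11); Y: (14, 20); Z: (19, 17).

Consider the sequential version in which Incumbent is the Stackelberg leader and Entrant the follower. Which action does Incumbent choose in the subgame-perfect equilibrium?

Aggressive

Solve by backward induction (Incumbent leads).
- Soft: BR = X, leader payoff 12.
- Moderate: BR = Z, leader payoff 11.
- Aggressive: BR = Y, leader payoff 14.
Maximizing over 12, 11, 14, Incumbent chooses Aggressive. Subgame-perfect outcome: (Aggressive, Y) with payoffs (14, 20).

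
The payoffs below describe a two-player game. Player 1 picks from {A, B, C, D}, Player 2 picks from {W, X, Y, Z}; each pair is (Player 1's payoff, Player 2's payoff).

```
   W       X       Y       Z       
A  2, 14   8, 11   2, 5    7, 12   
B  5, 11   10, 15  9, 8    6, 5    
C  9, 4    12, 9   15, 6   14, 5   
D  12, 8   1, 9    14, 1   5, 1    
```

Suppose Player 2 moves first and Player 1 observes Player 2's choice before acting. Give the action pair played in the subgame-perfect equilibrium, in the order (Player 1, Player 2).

(C, X)

Player 1 best-responds to each possible Player 2 move:
- W → Player 1 plays D (best of 2, 5, 9, 12); Player 2 gets 8.
- X → Player 1 plays C (best of 8, 10, 12, 1); Player 2 gets 9.
- Y → Player 1 plays C (best of 2, 9, 15, 14); Player 2 gets 6.
- Z → Player 1 plays C (best of 7, 6, 14, 5); Player 2 gets 5.
Player 2's induced payoffs are 8, 9, 6, 5, so Player 2 commits to X. Subgame-perfect outcome: (C, X) with payoffs (12, 9).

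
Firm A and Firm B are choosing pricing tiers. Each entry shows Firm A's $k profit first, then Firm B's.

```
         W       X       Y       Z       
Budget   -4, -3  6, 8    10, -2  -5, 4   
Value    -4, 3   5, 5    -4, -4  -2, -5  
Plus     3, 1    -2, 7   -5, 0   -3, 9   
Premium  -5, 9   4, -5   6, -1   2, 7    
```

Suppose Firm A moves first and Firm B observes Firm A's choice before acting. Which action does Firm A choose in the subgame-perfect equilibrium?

Budget

Firm B best-responds to each possible Firm A move:
- Budget: BR = X, leader payoff 6.
- Value: BR = X, leader payoff 5.
- Plus: BR = Z, leader payoff -3.
- Premium: BR = W, leader payoff -5.
Maximizing over 6, 5, -3, -5, Firm A chooses Budget. Subgame-perfect outcome: (Budget, X) with payoffs (6, 8).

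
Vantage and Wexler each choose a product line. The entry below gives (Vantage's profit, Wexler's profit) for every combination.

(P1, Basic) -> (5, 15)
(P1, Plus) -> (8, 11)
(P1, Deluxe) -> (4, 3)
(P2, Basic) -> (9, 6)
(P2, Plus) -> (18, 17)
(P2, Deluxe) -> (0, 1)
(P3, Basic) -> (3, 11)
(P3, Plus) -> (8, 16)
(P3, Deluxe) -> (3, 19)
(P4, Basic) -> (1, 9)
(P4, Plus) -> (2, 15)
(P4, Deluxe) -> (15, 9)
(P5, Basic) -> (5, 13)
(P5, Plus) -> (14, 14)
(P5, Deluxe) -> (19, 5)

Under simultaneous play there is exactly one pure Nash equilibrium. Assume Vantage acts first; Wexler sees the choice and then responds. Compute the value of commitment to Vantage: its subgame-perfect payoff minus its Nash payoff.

Solve by backward induction (Vantage leads).
- P1 → Wexler plays Basic (best of 15, 11, 3); Vantage gets 5.
- P2 → Wexler plays Plus (best of 6, 17, 1); Vantage gets 18.
- P3 → Wexler plays Deluxe (best of 11, 16, 19); Vantage gets 3.
- P4 → Wexler plays Plus (best of 9, 15, 9); Vantage gets 2.
- P5 → Wexler plays Plus (best of 13, 14, 5); Vantage gets 14.
Maximizing over 5, 18, 3, 2, 14, Vantage chooses P2. Subgame-perfect outcome: (P2, Plus) with payoffs (18, 17).
For the simultaneous game, intersect best replies.
Vantage's best replies: Basic→P2; Plus→P2; Deluxe→P5.
Wexler's best replies: P1→Basic; P2→Plus; P3→Deluxe; P4→Plus; P5→Plus.
Only (P2, Plus) has each player best-responding; Nash payoffs (18, 17).
Vantage's commitment gain: 18 − 18 = 0.

0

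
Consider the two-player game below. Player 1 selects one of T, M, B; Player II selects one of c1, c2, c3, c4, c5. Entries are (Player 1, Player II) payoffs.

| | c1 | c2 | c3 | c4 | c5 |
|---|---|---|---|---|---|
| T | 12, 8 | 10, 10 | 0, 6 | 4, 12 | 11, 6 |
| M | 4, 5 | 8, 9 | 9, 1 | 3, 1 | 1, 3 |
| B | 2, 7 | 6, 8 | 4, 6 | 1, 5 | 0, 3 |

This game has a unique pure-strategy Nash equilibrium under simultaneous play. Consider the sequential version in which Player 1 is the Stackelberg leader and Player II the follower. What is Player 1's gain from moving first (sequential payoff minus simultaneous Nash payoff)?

Player II best-responds to each possible Player 1 move:
- T → Player II plays c4 (best of 8, 10, 6, 12, 6); Player 1 gets 4.
- M → Player II plays c2 (best of 5, 9, 1, 1, 3); Player 1 gets 8.
- B → Player II plays c2 (best of 7, 8, 6, 5, 3); Player 1 gets 6.
Among 4, 8, 6, the best is 8 at M. Subgame-perfect outcome: (M, c2) with payoffs (8, 9).
For the simultaneous game, intersect best replies.
Player 1's best replies: c1→T; c2→T; c3→M; c4→T; c5→T.
Player II's best replies: T→c4; M→c2; B→c2.
The unique mutual best reply is (T, c4), giving (4, 12).
Player 1's commitment gain: 8 − 4 = 4.

4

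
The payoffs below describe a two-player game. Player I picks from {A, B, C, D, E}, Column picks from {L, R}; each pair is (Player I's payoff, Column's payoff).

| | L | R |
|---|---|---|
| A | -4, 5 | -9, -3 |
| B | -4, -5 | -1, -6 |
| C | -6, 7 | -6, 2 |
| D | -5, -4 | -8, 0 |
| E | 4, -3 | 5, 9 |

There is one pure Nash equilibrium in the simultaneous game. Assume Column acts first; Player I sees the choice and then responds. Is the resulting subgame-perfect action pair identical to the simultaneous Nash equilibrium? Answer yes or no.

Backward induction with Column moving first.
- L: Player I compares -4, -4, -6, -5, 4 and picks E; Column would get -3.
- R: Player I compares -9, -1, -6, -8, 5 and picks E; Column would get 9.
Among -3, 9, the best is 9 at R. Subgame-perfect outcome: (E, R) with payoffs (5, 9).
For the simultaneous game, intersect best replies.
Player I's best replies: L→E; R→E.
Column's best replies: A→L; B→L; C→L; D→R; E→R.
Only (E, R) has each player best-responding; Nash payoffs (5, 9).
Sequential outcome (E, R) coincides with the Nash profile (E, R).

yes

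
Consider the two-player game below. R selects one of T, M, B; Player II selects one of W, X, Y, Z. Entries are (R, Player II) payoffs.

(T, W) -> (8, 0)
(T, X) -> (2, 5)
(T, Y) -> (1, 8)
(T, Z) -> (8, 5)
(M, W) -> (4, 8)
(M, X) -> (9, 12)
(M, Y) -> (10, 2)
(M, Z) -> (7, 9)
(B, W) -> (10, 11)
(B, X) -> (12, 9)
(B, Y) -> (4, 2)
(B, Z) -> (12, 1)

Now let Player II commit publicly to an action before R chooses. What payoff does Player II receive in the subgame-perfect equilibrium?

Solve by backward induction (Player II leads).
- W: BR = B, leader payoff 11.
- X: BR = B, leader payoff 9.
- Y: BR = M, leader payoff 2.
- Z: BR = B, leader payoff 1.
Player II's induced payoffs are 11, 9, 2, 1, so Player II commits to W. Subgame-perfect outcome: (B, W) with payoffs (10, 11).

11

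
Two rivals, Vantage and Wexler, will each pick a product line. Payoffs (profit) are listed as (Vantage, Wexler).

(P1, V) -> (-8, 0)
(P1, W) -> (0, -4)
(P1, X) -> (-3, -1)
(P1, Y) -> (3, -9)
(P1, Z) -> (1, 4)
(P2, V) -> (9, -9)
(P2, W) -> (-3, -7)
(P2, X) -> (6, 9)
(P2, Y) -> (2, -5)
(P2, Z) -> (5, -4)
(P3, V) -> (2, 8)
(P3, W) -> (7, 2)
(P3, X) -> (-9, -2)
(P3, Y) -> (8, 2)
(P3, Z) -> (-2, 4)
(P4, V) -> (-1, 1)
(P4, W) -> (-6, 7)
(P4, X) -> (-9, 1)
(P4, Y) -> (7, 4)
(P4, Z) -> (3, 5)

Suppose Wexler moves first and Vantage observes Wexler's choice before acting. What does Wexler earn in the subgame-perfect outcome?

Vantage best-responds to each possible Wexler move:
- V → Vantage plays P2 (best of -8, 9, 2, -1); Wexler gets -9.
- W → Vantage plays P3 (best of 0, -3, 7, -6); Wexler gets 2.
- X → Vantage plays P2 (best of -3, 6, -9, -9); Wexler gets 9.
- Y → Vantage plays P3 (best of 3, 2, 8, 7); Wexler gets 2.
- Z → Vantage plays P2 (best of 1, 5, -2, 3); Wexler gets -4.
Maximizing over -9, 2, 9, 2, -4, Wexler chooses X. Subgame-perfect outcome: (P2, X) with payoffs (6, 9).

9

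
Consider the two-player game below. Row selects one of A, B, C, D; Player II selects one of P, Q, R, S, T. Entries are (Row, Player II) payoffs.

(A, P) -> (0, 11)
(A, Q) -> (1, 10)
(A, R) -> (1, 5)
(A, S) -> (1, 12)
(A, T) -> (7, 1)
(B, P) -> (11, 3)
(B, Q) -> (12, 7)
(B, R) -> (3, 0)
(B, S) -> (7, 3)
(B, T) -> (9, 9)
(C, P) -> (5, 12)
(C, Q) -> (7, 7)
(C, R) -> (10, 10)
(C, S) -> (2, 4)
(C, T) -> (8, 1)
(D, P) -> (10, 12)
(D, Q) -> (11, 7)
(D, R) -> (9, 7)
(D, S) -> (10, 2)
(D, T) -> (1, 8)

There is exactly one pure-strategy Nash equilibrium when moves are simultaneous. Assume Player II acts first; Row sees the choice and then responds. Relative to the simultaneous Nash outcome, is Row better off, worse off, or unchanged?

Backward induction with Player II moving first.
- P: Row compares 0, 11, 5, 10 and picks B; Player II would get 3.
- Q: Row compares 1, 12, 7, 11 and picks B; Player II would get 7.
- R: Row compares 1, 3, 10, 9 and picks C; Player II would get 10.
- S: Row compares 1, 7, 2, 10 and picks D; Player II would get 2.
- T: Row compares 7, 9, 8, 1 and picks B; Player II would get 9.
Among 3, 7, 10, 2, 9, the best is 10 at R. Subgame-perfect outcome: (C, R) with payoffs (10, 10).
Now find the simultaneous Nash equilibrium.
Row's best replies: P→B; Q→B; R→C; S→D; T→B.
Player II's best replies: A→S; B→T; C→P; D→P.
Only (B, T) has each player best-responding; Nash payoffs (9, 9).
Row earns 10 sequentially versus 9 at the Nash outcome: better off.

better off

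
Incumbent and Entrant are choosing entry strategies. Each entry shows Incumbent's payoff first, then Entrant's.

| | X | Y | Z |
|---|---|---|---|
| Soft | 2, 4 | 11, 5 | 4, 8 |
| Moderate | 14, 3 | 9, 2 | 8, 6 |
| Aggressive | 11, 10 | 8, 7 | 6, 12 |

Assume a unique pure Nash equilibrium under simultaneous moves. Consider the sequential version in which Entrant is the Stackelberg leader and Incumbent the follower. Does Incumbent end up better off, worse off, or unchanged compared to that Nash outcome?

unchanged

Incumbent best-responds to each possible Entrant move:
- X → Incumbent plays Moderate (best of 2, 14, 11); Entrant gets 3.
- Y → Incumbent plays Soft (best of 11, 9, 8); Entrant gets 5.
- Z → Incumbent plays Moderate (best of 4, 8, 6); Entrant gets 6.
Maximizing over 3, 5, 6, Entrant chooses Z. Subgame-perfect outcome: (Moderate, Z) with payoffs (8, 6).
For the simultaneous game, intersect best replies.
Incumbent's best replies: X→Moderate; Y→Soft; Z→Moderate.
Entrant's best replies: Soft→Z; Moderate→Z; Aggressive→Z.
The unique mutual best reply is (Moderate, Z), giving (8, 6).
Incumbent earns 8 sequentially versus 8 at the Nash outcome: unchanged.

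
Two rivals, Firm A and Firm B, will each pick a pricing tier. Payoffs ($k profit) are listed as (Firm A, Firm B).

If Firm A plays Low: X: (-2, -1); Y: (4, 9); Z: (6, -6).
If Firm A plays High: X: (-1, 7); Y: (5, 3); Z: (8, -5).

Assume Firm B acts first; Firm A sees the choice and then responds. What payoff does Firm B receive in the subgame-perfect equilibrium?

Solve by backward induction (Firm B leads).
- X → Firm A plays High (best of -2, -1); Firm B gets 7.
- Y → Firm A plays High (best of 4, 5); Firm B gets 3.
- Z → Firm A plays High (best of 6, 8); Firm B gets -5.
Maximizing over 7, 3, -5, Firm B chooses X. Subgame-perfect outcome: (High, X) with payoffs (-1, 7).

7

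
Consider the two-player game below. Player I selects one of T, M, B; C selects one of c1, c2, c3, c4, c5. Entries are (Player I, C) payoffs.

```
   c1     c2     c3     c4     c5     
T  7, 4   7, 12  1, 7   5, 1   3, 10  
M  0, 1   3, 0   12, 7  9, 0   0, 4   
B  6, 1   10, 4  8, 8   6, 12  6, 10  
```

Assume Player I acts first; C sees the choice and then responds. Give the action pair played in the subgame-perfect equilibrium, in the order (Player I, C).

(M, c3)

Work backward from C's decision.
- T: BR = c2, leader payoff 7.
- M: BR = c3, leader payoff 12.
- B: BR = c4, leader payoff 6.
Maximizing over 7, 12, 6, Player I chooses M. Subgame-perfect outcome: (M, c3) with payoffs (12, 7).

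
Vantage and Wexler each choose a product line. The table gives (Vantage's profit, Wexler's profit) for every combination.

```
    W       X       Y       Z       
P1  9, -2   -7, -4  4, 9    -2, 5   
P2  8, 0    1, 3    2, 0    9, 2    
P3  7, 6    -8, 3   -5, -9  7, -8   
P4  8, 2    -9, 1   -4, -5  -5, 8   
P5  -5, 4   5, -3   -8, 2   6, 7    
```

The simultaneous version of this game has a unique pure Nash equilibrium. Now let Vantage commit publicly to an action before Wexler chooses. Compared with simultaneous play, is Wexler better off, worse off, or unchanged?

Backward induction with Vantage moving first.
- P1: BR = Y, leader payoff 4.
- P2: BR = X, leader payoff 1.
- P3: BR = W, leader payoff 7.
- P4: BR = Z, leader payoff -5.
- P5: BR = Z, leader payoff 6.
Maximizing over 4, 1, 7, -5, 6, Vantage chooses P3. Subgame-perfect outcome: (P3, W) with payoffs (7, 6).
For the simultaneous game, intersect best replies.
Vantage's best replies: W→P1; X→P5; Y→P1; Z→P2.
Wexler's best replies: P1→Y; P2→X; P3→W; P4→Z; P5→Z.
Only (P1, Y) has each player best-responding; Nash payoffs (4, 9).
Wexler earns 6 sequentially versus 9 at the Nash outcome: worse off.

worse off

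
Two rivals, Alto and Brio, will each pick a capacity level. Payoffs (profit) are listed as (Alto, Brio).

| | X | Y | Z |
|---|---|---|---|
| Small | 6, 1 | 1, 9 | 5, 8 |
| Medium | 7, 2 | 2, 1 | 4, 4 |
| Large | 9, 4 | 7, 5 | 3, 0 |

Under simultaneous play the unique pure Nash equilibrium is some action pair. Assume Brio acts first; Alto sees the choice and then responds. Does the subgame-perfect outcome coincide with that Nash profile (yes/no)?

Backward induction with Brio moving first.
- X → Alto plays Large (best of 6, 7, 9); Brio gets 4.
- Y → Alto plays Large (best of 1, 2, 7); Brio gets 5.
- Z → Alto plays Small (best of 5, 4, 3); Brio gets 8.
Brio's induced payoffs are 4, 5, 8, so Brio commits to Z. Subgame-perfect outcome: (Small, Z) with payoffs (5, 8).
For the simultaneous game, intersect best replies.
Alto's best replies: X→Large; Y→Large; Z→Small.
Brio's best replies: Small→Y; Medium→Z; Large→Y.
Only (Large, Y) has each player best-responding; Nash payoffs (7, 5).
Sequential outcome (Small, Z) differs from the Nash profile (Large, Y).

no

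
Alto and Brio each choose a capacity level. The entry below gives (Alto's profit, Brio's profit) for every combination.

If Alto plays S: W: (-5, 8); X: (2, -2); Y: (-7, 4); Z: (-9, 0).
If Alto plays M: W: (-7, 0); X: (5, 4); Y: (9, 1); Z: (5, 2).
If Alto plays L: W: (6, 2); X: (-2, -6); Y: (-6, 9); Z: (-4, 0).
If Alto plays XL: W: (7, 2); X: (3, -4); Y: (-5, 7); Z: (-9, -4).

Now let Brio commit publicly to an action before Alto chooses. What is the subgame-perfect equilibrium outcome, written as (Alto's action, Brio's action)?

Solve by backward induction (Brio leads).
- W: BR = XL, leader payoff 2.
- X: BR = M, leader payoff 4.
- Y: BR = M, leader payoff 1.
- Z: BR = M, leader payoff 2.
Maximizing over 2, 4, 1, 2, Brio chooses X. Subgame-perfect outcome: (M, X) with payoffs (5, 4).

(M, X)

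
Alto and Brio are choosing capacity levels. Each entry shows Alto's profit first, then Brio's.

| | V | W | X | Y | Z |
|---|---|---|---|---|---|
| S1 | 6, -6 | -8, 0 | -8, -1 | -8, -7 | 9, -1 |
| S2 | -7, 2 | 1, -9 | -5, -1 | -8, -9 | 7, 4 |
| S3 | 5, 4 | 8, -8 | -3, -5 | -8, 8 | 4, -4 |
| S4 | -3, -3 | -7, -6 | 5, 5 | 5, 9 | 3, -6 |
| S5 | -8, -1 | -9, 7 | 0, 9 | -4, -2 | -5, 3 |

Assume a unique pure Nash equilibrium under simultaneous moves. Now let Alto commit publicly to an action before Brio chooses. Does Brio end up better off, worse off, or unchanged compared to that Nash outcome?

worse off

Solve by backward induction (Alto leads).
- S1: Brio compares -6, 0, -1, -7, -1 and picks W; Alto would get -8.
- S2: Brio compares 2, -9, -1, -9, 4 and picks Z; Alto would get 7.
- S3: Brio compares 4, -8, -5, 8, -4 and picks Y; Alto would get -8.
- S4: Brio compares -3, -6, 5, 9, -6 and picks Y; Alto would get 5.
- S5: Brio compares -1, 7, 9, -2, 3 and picks X; Alto would get 0.
Among -8, 7, -8, 5, 0, the best is 7 at S2. Subgame-perfect outcome: (S2, Z) with payoffs (7, 4).
Under simultaneous play:
Alto's best replies: V→S1; W→S3; X→S4; Y→S4; Z→S1.
Brio's best replies: S1→W; S2→Z; S3→Y; S4→Y; S5→X.
Only (S4, Y) has each player best-responding; Nash payoffs (5, 9).
Brio earns 4 sequentially versus 9 at the Nash outcome: worse off.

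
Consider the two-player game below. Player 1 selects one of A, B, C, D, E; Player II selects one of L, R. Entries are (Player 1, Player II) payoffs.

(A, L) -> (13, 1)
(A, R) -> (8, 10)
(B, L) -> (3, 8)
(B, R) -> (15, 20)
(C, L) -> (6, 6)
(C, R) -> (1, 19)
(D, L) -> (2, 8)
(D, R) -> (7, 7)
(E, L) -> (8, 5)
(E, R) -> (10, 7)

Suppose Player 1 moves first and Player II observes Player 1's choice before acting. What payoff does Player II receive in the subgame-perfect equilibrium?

20

Backward induction with Player 1 moving first.
- A: BR = R, leader payoff 8.
- B: BR = R, leader payoff 15.
- C: BR = R, leader payoff 1.
- D: BR = L, leader payoff 2.
- E: BR = R, leader payoff 10.
Player 1's induced payoffs are 8, 15, 1, 2, 10, so Player 1 commits to B. Subgame-perfect outcome: (B, R) with payoffs (15, 20).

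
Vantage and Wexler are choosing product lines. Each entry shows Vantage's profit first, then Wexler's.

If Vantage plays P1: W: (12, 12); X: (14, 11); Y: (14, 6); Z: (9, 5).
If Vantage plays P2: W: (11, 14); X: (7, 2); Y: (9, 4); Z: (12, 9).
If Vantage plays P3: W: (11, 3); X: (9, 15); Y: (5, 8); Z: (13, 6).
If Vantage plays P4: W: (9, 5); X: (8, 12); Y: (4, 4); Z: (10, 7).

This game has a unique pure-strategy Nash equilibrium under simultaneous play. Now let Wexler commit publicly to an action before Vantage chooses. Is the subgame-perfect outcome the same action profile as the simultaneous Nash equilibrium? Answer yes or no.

Vantage best-responds to each possible Wexler move:
- W: BR = P1, leader payoff 12.
- X: BR = P1, leader payoff 11.
- Y: BR = P1, leader payoff 6.
- Z: BR = P3, leader payoff 6.
Maximizing over 12, 11, 6, 6, Wexler chooses W. Subgame-perfect outcome: (P1, W) with payoffs (12, 12).
For the simultaneous game, intersect best replies.
Vantage's best replies: W→P1; X→P1; Y→P1; Z→P3.
Wexler's best replies: P1→W; P2→W; P3→X; P4→X.
The unique mutual best reply is (P1, W), giving (12, 12).
Sequential outcome (P1, W) coincides with the Nash profile (P1, W).

yes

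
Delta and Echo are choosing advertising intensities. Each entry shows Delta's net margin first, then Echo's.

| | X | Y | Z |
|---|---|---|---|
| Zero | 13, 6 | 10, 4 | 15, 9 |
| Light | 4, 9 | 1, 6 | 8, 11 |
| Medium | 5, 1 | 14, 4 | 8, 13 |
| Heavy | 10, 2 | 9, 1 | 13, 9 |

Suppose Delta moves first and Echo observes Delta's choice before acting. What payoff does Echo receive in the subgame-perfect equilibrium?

9

Echo best-responds to each possible Delta move:
- Zero → Echo plays Z (best of 6, 4, 9); Delta gets 15.
- Light → Echo plays Z (best of 9, 6, 11); Delta gets 8.
- Medium → Echo plays Z (best of 1, 4, 13); Delta gets 8.
- Heavy → Echo plays Z (best of 2, 1, 9); Delta gets 13.
Among 15, 8, 8, 13, the best is 15 at Zero. Subgame-perfect outcome: (Zero, Z) with payoffs (15, 9).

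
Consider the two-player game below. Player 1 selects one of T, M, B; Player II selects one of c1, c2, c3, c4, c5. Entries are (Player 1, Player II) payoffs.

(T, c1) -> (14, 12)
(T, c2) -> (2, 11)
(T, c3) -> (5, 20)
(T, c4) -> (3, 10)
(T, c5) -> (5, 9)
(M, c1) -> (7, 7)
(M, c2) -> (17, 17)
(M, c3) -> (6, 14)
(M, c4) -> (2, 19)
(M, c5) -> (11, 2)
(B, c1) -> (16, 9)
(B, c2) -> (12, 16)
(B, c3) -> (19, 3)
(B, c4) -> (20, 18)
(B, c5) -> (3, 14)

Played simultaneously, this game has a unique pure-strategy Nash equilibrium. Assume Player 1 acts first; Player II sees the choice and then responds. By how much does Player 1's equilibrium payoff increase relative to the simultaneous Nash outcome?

Work backward from Player II's decision.
- T: Player II compares 12, 11, 20, 10, 9 and picks c3; Player 1 would get 5.
- M: Player II compares 7, 17, 14, 19, 2 and picks c4; Player 1 would get 2.
- B: Player II compares 9, 16, 3, 18, 14 and picks c4; Player 1 would get 20.
Among 5, 2, 20, the best is 20 at B. Subgame-perfect outcome: (B, c4) with payoffs (20, 18).
For the simultaneous game, intersect best replies.
Player 1's best replies: c1→B; c2→M; c3→B; c4→B; c5→M.
Player II's best replies: T→c3; M→c4; B→c4.
The unique mutual best reply is (B, c4), giving (20, 18).
Player 1's commitment gain: 20 − 20 = 0.

0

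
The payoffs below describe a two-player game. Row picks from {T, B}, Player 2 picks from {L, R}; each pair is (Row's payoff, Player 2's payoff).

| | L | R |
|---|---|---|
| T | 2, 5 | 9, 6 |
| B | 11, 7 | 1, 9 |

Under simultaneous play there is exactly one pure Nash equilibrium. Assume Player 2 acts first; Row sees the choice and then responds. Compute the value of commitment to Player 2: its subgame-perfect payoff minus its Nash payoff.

Row best-responds to each possible Player 2 move:
- L: BR = B, leader payoff 7.
- R: BR = T, leader payoff 6.
Player 2's induced payoffs are 7, 6, so Player 2 commits to L. Subgame-perfect outcome: (B, L) with payoffs (11, 7).
Under simultaneous play:
Row's best replies: L→B; R→T.
Player 2's best replies: T→R; B→R.
The unique mutual best reply is (T, R), giving (9, 6).
Player 2's commitment gain: 7 − 6 = 1.

1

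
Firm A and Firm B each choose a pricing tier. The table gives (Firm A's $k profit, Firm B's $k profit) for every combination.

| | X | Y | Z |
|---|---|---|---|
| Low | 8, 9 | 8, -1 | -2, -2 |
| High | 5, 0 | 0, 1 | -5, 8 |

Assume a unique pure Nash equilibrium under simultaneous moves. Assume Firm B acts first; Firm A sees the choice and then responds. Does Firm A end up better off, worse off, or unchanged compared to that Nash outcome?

Solve by backward induction (Firm B leads).
- X: Firm A compares 8, 5 and picks Low; Firm B would get 9.
- Y: Firm A compares 8, 0 and picks Low; Firm B would get -1.
- Z: Firm A compares -2, -5 and picks Low; Firm B would get -2.
Among 9, -1, -2, the best is 9 at X. Subgame-perfect outcome: (Low, X) with payoffs (8, 9).
Now find the simultaneous Nash equilibrium.
Firm A's best replies: X→Low; Y→Low; Z→Low.
Firm B's best replies: Low→X; High→Z.
The unique mutual best reply is (Low, X), giving (8, 9).
Firm A earns 8 sequentially versus 8 at the Nash outcome: unchanged.

unchanged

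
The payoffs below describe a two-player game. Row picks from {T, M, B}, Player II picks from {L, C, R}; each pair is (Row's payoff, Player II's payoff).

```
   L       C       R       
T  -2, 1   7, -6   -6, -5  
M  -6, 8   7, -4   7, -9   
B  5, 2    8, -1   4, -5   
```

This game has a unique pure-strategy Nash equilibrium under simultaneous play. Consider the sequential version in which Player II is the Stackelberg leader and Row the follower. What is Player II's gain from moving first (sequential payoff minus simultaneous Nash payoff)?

Row best-responds to each possible Player II move:
- L: Row compares -2, -6, 5 and picks B; Player II would get 2.
- C: Row compares 7, 7, 8 and picks B; Player II would get -1.
- R: Row compares -6, 7, 4 and picks M; Player II would get -9.
Among 2, -1, -9, the best is 2 at L. Subgame-perfect outcome: (B, L) with payoffs (5, 2).
Under simultaneous play:
Row's best replies: L→B; C→B; R→M.
Player II's best replies: T→L; M→L; B→L.
Only (B, L) has each player best-responding; Nash payoffs (5, 2).
Player II's commitment gain: 2 − 2 = 0.

0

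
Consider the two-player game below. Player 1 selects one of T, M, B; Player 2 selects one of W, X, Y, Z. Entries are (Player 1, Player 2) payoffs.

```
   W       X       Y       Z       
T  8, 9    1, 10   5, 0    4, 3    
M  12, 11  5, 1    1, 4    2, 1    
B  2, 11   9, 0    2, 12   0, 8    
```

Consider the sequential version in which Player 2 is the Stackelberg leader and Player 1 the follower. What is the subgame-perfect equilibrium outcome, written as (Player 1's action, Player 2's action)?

(M, W)

Solve by backward induction (Player 2 leads).
- W: BR = M, leader payoff 11.
- X: BR = B, leader payoff 0.
- Y: BR = T, leader payoff 0.
- Z: BR = T, leader payoff 3.
Player 2's induced payoffs are 11, 0, 0, 3, so Player 2 commits to W. Subgame-perfect outcome: (M, W) with payoffs (12, 11).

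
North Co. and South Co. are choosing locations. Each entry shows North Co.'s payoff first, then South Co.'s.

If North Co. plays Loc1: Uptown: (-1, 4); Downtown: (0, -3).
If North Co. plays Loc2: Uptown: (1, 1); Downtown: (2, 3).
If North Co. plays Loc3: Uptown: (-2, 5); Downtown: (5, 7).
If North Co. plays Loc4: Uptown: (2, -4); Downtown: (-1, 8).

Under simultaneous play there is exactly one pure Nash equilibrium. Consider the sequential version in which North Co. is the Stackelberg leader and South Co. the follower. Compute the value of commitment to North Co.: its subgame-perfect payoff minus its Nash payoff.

Solve by backward induction (North Co. leads).
- Loc1: South Co. compares 4, -3 and picks Uptown; North Co. would get -1.
- Loc2: South Co. compares 1, 3 and picks Downtown; North Co. would get 2.
- Loc3: South Co. compares 5, 7 and picks Downtown; North Co. would get 5.
- Loc4: South Co. compares -4, 8 and picks Downtown; North Co. would get -1.
North Co.'s induced payoffs are -1, 2, 5, -1, so North Co. commits to Loc3. Subgame-perfect outcome: (Loc3, Downtown) with payoffs (5, 7).
Now find the simultaneous Nash equilibrium.
North Co.'s best replies: Uptown→Loc4; Downtown→Loc3.
South Co.'s best replies: Loc1→Uptown; Loc2→Downtown; Loc3→Downtown; Loc4→Downtown.
The unique mutual best reply is (Loc3, Downtown), giving (5, 7).
North Co.'s commitment gain: 5 − 5 = 0.

0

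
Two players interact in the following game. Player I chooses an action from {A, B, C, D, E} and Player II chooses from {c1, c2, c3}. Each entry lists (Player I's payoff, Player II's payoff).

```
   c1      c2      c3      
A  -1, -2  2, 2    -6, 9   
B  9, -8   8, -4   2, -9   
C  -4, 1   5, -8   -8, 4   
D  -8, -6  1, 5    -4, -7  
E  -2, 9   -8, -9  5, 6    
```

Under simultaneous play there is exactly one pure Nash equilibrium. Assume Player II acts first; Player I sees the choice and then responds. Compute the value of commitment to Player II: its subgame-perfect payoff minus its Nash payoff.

10

Solve by backward induction (Player II leads).
- c1: BR = B, leader payoff -8.
- c2: BR = B, leader payoff -4.
- c3: BR = E, leader payoff 6.
Among -8, -4, 6, the best is 6 at c3. Subgame-perfect outcome: (E, c3) with payoffs (5, 6).
For the simultaneous game, intersect best replies.
Player I's best replies: c1→B; c2→B; c3→E.
Player II's best replies: A→c3; B→c2; C→c3; D→c2; E→c1.
Only (B, c2) has each player best-responding; Nash payoffs (8, -4).
Player II's commitment gain: 6 − -4 = 10.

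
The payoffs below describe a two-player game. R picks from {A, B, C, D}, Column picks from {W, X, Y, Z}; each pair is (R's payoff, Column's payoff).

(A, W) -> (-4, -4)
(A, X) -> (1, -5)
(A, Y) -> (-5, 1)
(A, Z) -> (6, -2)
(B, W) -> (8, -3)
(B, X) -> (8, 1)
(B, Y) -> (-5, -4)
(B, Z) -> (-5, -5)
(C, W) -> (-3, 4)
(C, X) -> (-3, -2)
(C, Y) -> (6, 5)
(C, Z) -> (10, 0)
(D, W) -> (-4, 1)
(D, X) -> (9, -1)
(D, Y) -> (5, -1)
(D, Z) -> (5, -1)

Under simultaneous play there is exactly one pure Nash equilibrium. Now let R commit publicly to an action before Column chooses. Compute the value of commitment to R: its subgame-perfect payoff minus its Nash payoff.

2

Work backward from Column's decision.
- A → Column plays Y (best of -4, -5, 1, -2); R gets -5.
- B → Column plays X (best of -3, 1, -4, -5); R gets 8.
- C → Column plays Y (best of 4, -2, 5, 0); R gets 6.
- D → Column plays W (best of 1, -1, -1, -1); R gets -4.
Among -5, 8, 6, -4, the best is 8 at B. Subgame-perfect outcome: (B, X) with payoffs (8, 1).
For the simultaneous game, intersect best replies.
R's best replies: W→B; X→D; Y→C; Z→C.
Column's best replies: A→Y; B→X; C→Y; D→W.
Only (C, Y) has each player best-responding; Nash payoffs (6, 5).
R's commitment gain: 8 − 6 = 2.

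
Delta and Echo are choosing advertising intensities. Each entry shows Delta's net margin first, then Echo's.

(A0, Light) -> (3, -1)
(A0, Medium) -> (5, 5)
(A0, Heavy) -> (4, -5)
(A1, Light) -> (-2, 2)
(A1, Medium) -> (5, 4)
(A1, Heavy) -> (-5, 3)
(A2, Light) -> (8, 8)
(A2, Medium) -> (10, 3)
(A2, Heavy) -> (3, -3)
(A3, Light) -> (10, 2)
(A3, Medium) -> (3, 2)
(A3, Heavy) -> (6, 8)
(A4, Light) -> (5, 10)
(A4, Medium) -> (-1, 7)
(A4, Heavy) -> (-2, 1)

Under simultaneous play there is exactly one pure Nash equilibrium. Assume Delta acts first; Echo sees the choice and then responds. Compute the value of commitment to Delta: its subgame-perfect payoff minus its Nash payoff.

Backward induction with Delta moving first.
- A0: BR = Medium, leader payoff 5.
- A1: BR = Medium, leader payoff 5.
- A2: BR = Light, leader payoff 8.
- A3: BR = Heavy, leader payoff 6.
- A4: BR = Light, leader payoff 5.
Among 5, 5, 8, 6, 5, the best is 8 at A2. Subgame-perfect outcome: (A2, Light) with payoffs (8, 8).
Under simultaneous play:
Delta's best replies: Light→A3; Medium→A2; Heavy→A3.
Echo's best replies: A0→Medium; A1→Medium; A2→Light; A3→Heavy; A4→Light.
Only (A3, Heavy) has each player best-responding; Nash payoffs (6, 8).
Delta's commitment gain: 8 − 6 = 2.

2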